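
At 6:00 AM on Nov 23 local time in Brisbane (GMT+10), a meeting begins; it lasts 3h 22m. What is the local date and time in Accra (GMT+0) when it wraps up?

Accra is 10:00 behind Brisbane.
After 3 hours 22 minutes it is 9:22 AM in Brisbane.
Shift by the zone difference: 9:22 AM − 10:00 = 11:22 PM on Nov 22 in Accra.

11:22 PM on November 22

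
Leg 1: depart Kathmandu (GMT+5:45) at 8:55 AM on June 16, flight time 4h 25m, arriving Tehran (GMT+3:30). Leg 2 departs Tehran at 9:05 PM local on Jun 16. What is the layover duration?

Convert departure to UTC: 8:55 AM − 5:45 = 3:10 AM UTC on Jun 16.
Add 4 hours and 25 minutes flight time → 7:35 AM UTC.
Tehran is UTC+3:30, so local arrival = 7:35 AM + 3:30 = 11:05 AM on Jun 16.
Layover = 9:05 PM − 11:05 AM = 10 hours.

10 hours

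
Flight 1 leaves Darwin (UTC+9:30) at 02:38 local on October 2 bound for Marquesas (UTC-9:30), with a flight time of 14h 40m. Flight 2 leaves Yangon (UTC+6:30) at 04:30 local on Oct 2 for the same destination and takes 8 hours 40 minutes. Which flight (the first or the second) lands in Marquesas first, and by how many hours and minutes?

Flight 1 in UTC: 02:38 − 9:30 = 17:08 on Oct 1.
+14 hours 40 minutes → arrive 07:48 UTC on Oct 2.
Flight 2 in UTC: 04:30 − 6:30 = 22:00 on Oct 1.
+8 hours and 40 minutes → arrive 06:40 UTC on Oct 2.
Flight 2 lands earlier by 1 hour 8 minutes.

the second, by 1 hour 8 minutes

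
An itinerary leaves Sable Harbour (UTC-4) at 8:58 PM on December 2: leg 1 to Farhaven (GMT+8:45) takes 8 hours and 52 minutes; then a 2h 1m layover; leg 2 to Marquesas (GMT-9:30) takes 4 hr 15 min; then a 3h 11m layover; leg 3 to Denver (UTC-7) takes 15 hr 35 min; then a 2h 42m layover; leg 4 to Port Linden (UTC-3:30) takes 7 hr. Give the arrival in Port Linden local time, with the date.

5:04 PM on Dec 4

Convert departure to UTC: 8:58 PM + 4:00 = 12:58 AM UTC on Dec 3.
Add 8 hours 52 minutes leg 1 → 9:50 AM UTC.
Add 2 hours 1 minute layover in Farhaven → 11:51 AM UTC.
Add 4 hours 15 minutes leg 2 → 4:06 PM UTC.
Add 3 hours 11 minutes layover in Marquesas → 7:17 PM UTC.
Add 15 hours and 35 minutes leg 3 → 10:52 AM UTC (Dec 4).
Add 2 hours 42 minutes layover in Denver → 1:34 PM UTC.
Add 7 hours leg 4 → 8:34 PM UTC.
Port Linden is UTC−3:30, so local arrival = 8:34 PM − 3:30 = 5:04 PM on Dec 4.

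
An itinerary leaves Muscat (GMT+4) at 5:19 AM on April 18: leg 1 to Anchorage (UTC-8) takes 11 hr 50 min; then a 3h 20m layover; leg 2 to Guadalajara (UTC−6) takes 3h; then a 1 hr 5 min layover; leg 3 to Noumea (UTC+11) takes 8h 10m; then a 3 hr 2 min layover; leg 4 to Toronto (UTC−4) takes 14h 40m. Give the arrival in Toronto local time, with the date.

Convert departure to UTC: 5:19 AM − 4:00 = 1:19 AM UTC on Apr 18.
Add 11 hours and 50 minutes leg 1 → 1:09 PM UTC.
Add 3 hours 20 minutes layover in Anchorage → 4:29 PM UTC.
Add 3 hours leg 2 → 7:29 PM UTC.
Add 1 hour and 5 minutes layover in Guadalajara → 8:34 PM UTC.
Add 8 hours and 10 minutes leg 3 → 4:44 AM UTC (Apr 19).
Add 3 hours and 2 minutes layover in Noumea → 7:46 AM UTC.
Add 14 hours and 40 minutes leg 4 → 10:26 PM UTC.
Toronto is UTC−4:00, so local arrival = 10:26 PM − 4:00 = 6:26 PM on Apr 19.

6:26 PM on April 19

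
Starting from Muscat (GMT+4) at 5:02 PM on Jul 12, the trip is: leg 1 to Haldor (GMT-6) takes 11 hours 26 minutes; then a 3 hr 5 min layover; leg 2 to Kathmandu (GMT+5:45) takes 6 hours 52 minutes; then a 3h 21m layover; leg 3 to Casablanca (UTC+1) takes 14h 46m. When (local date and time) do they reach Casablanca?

Convert departure to UTC: 5:02 PM − 4:00 = 1:02 PM UTC on Jul 12.
Add 11 hours and 26 minutes leg 1 → 12:28 AM UTC (Jul 13).
Add 3 hours 5 minutes layover in Haldor → 3:33 AM UTC.
Add 6 hours and 52 minutes leg 2 → 10:25 AM UTC.
Add 3 hours 21 minutes layover in Kathmandu → 1:46 PM UTC.
Add 14 hours and 46 minutes leg 3 → 4:32 AM UTC (Jul 14).
Casablanca is UTC+1:00, so local arrival = 4:32 AM + 1:00 = 5:32 AM on Jul 14.

5:32 AM on July 14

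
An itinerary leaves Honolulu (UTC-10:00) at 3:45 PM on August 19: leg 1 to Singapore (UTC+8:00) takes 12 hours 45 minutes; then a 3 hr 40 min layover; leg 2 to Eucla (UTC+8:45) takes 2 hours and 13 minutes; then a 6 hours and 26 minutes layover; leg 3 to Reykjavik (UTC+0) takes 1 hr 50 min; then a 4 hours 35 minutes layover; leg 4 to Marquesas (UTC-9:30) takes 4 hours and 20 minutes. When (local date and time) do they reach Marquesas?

4:04 AM on August 21

Convert departure to UTC: 3:45 PM + 10:00 = 1:45 AM UTC on Aug 20.
Add 12 hours 45 minutes leg 1 → 2:30 PM UTC.
Add 3 hours and 40 minutes layover in Singapore → 6:10 PM UTC.
Add 2 hours 13 minutes leg 2 → 8:23 PM UTC.
Add 6 hours 26 minutes layover in Eucla → 2:49 AM UTC (Aug 21).
Add 1 hour 50 minutes leg 3 → 4:39 AM UTC.
Add 4 hours 35 minutes layover in Reykjavik → 9:14 AM UTC.
Add 4 hours 20 minutes leg 4 → 1:34 PM UTC.
Marquesas is UTC−9:30, so local arrival = 1:34 PM − 9:30 = 4:04 AM on Aug 21.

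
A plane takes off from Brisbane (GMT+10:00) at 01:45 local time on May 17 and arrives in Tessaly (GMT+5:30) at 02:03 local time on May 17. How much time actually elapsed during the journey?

4 hours 48 minutes

Departure in UTC: 01:45 − 10:00 = 15:45 on May 16.
Arrival in UTC: 02:03 − 5:30 = 20:33 on May 16.
Elapsed = 20:33 − 15:45 = 4 hours 48 minutes.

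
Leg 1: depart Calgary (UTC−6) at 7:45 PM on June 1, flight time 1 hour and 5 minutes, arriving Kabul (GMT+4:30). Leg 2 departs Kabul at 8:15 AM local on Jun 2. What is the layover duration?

55 minutes

Convert departure to UTC: 7:45 PM + 6:00 = 1:45 AM UTC on Jun 2.
Add 1 hour 5 minutes flight time → 2:50 AM UTC.
Kabul is UTC+4:30, so local arrival = 2:50 AM + 4:30 = 7:20 AM on Jun 2.
Layover = 8:15 AM − 7:20 AM = 55 minutes.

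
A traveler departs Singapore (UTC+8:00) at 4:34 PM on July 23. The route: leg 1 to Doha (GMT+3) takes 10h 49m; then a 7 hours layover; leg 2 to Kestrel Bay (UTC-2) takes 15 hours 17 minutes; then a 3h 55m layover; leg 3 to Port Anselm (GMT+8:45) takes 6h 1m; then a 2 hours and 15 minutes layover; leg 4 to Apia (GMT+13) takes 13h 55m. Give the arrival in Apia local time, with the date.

8:46 AM on July 26

Convert departure to UTC: 4:34 PM − 8:00 = 8:34 AM UTC on Jul 23.
Add 10 hours 49 minutes leg 1 → 7:23 PM UTC.
Add 7 hours layover in Doha → 2:23 AM UTC (Jul 24).
Add 15 hours and 17 minutes leg 2 → 5:40 PM UTC.
Add 3 hours and 55 minutes layover in Kestrel Bay → 9:35 PM UTC.
Add 6 hours and 1 minute leg 3 → 3:36 AM UTC (Jul 25).
Add 2 hours 15 minutes layover in Port Anselm → 5:51 AM UTC.
Add 13 hours 55 minutes leg 4 → 7:46 PM UTC.
Apia is UTC+13:00, so local arrival = 7:46 PM + 13:00 = 8:46 AM on Jul 26.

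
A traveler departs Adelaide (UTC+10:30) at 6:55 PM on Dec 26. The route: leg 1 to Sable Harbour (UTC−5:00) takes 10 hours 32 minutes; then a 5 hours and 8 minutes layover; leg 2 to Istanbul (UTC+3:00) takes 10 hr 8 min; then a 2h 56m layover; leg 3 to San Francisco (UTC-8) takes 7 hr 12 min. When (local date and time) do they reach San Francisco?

12:21 PM on December 27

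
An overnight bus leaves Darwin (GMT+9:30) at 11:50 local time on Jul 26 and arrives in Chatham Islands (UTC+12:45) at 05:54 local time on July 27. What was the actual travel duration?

14 hours 49 minutes

Departure in UTC: 11:50 − 9:30 = 02:20 on Jul 26.
Arrival in UTC: 05:54 − 12:45 = 17:09 on Jul 26.
Elapsed = 17:09 − 02:20 = 14 hours 49 minutes.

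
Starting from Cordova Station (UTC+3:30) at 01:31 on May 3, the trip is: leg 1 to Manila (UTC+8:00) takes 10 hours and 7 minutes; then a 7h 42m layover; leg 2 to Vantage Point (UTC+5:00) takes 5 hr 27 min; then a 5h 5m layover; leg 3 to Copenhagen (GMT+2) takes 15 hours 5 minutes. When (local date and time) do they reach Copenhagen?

Convert departure to UTC: 01:31 − 3:30 = 22:01 UTC on May 2.
Add 10 hours and 7 minutes leg 1 → 08:08 UTC (May 3).
Add 7 hours 42 minutes layover in Manila → 15:50 UTC.
Add 5 hours and 27 minutes leg 2 → 21:17 UTC.
Add 5 hours and 5 minutes layover in Vantage Point → 02:22 UTC (May 4).
Add 15 hours and 5 minutes leg 3 → 17:27 UTC.
Copenhagen is UTC+2:00, so local arrival = 17:27 + 2:00 = 19:27 on May 4.

19:27 on May 4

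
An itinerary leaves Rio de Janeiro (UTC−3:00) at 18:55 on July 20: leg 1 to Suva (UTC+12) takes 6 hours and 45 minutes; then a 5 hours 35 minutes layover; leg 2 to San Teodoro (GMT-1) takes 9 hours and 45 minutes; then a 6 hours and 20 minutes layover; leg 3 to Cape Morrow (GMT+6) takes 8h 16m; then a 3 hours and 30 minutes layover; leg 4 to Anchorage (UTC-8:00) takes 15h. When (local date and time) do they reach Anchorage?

21:06 on July 22

Convert departure to UTC: 18:55 + 3:00 = 21:55 UTC on Jul 20.
Add 6 hours 45 minutes leg 1 → 04:40 UTC (Jul 21).
Add 5 hours 35 minutes layover in Suva → 10:15 UTC.
Add 9 hours 45 minutes leg 2 → 20:00 UTC.
Add 6 hours 20 minutes layover in San Teodoro → 02:20 UTC (Jul 22).
Add 8 hours and 16 minutes leg 3 → 10:36 UTC.
Add 3 hours and 30 minutes layover in Cape Morrow → 14:06 UTC.
Add 15 hours leg 4 → 05:06 UTC (Jul 23).
Anchorage is UTC−8:00, so local arrival = 05:06 − 8:00 = 21:06 on Jul 22.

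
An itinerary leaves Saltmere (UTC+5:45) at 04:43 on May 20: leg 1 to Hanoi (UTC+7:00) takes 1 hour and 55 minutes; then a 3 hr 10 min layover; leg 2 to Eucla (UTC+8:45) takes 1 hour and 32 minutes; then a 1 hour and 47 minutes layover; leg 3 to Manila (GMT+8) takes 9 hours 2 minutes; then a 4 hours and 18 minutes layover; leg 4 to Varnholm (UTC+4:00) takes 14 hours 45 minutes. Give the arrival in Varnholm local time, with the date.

15:27 on May 21

Convert departure to UTC: 04:43 − 5:45 = 22:58 UTC on May 19.
Add 1 hour 55 minutes leg 1 → 00:53 UTC (May 20).
Add 3 hours and 10 minutes layover in Hanoi → 04:03 UTC.
Add 1 hour and 32 minutes leg 2 → 05:35 UTC.
Add 1 hour and 47 minutes layover in Eucla → 07:22 UTC.
Add 9 hours 2 minutes leg 3 → 16:24 UTC.
Add 4 hours and 18 minutes layover in Manila → 20:42 UTC.
Add 14 hours 45 minutes leg 4 → 11:27 UTC (May 21).
Varnholm is UTC+4:00, so local arrival = 11:27 + 4:00 = 15:27 on May 21.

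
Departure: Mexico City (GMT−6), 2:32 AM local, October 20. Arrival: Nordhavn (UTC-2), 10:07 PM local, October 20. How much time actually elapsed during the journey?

15 hours 35 minutes

Nordhavn is 4:00 ahead of Mexico City.
Clock-face elapsed time (ignoring zones) is 19 hours 35 minutes.
Actual elapsed = 19 hours 35 minutes − 4:00 = 15 hours 35 minutes.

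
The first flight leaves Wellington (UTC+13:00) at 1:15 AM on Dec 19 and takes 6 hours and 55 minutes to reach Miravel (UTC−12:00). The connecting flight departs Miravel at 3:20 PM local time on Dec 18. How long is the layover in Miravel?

Convert departure to UTC: 1:15 AM − 13:00 = 12:15 PM UTC on Dec 18.
Add 6 hours and 55 minutes flight time → 7:10 PM UTC.
Miravel is UTC−12:00, so local arrival = 7:10 PM − 12:00 = 7:10 AM on Dec 18.
Layover = 3:20 PM − 7:10 AM = 8 hours 10 minutes.

8 hours 10 minutes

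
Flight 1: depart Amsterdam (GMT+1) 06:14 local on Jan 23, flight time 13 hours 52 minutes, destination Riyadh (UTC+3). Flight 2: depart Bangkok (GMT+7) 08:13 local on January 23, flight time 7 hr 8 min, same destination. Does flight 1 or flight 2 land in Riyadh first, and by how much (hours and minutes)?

Flight 1 in UTC: 06:14 − 1:00 = 05:14 on Jan 23.
+13 hours and 52 minutes → arrive 19:06 UTC on Jan 23.
Flight 2 in UTC: 08:13 − 7:00 = 01:13 on Jan 23.
+7 hours and 8 minutes → arrive 08:21 UTC on Jan 23.
Flight 2 lands earlier by 10 hours 45 minutes.

the second, by 10 hours 45 minutes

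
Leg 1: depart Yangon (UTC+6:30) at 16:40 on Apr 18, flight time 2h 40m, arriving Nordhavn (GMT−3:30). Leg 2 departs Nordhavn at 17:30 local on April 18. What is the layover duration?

Convert departure to UTC: 16:40 − 6:30 = 10:10 UTC on Apr 18.
Add 2 hours 40 minutes flight time → 12:50 UTC.
Nordhavn is UTC−3:30, so local arrival = 12:50 − 3:30 = 09:20 on Apr 18.
Layover = 17:30 − 09:20 = 8 hours 10 minutes.

8 hours 10 minutes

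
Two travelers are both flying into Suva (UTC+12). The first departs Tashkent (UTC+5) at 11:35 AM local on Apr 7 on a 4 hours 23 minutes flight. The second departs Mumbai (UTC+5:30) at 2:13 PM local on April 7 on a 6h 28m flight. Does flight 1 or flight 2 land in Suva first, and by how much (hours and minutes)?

Flight 1 in UTC: 11:35 AM − 5:00 = 6:35 AM on Apr 7.
+4 hours 23 minutes → arrive 10:58 AM UTC on Apr 7.
Flight 2 in UTC: 2:13 PM − 5:30 = 8:43 AM on Apr 7.
+6 hours and 28 minutes → arrive 3:11 PM UTC on Apr 7.
Flight 1 lands earlier by 4 hours 13 minutes.

the first, by 4 hours 13 minutes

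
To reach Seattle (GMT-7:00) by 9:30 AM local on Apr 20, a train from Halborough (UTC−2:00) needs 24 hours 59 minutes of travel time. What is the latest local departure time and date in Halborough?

Target arrival in UTC: 9:30 AM + 7:00 = 4:30 PM on Apr 20.
Subtract 24 hours and 59 minutes → departure 3:31 PM UTC on Apr 19.
Halborough is UTC−2:00: 3:31 PM − 2:00 = 1:31 PM on Apr 19.

1:31 PM on April 19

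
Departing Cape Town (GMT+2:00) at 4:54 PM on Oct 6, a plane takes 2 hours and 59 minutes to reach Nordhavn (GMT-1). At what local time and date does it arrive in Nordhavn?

4:53 PM on October 6

Convert departure to UTC: 4:54 PM − 2:00 = 2:54 PM UTC on Oct 6.
Add 2 hours 59 minutes travel time → 5:53 PM UTC.
Nordhavn is UTC−1:00, so local arrival = 5:53 PM − 1:00 = 4:53 PM on Oct 6.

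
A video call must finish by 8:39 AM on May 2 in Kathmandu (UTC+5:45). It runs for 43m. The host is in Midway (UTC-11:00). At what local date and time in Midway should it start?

3:11 PM on May 1

Target end time in UTC: 8:39 AM − 5:45 = 2:54 AM on May 2.
Subtract 43 minutes → start 2:11 AM UTC on May 2.
Midway is UTC−11:00: 2:11 AM − 11:00 = 3:11 PM on May 1.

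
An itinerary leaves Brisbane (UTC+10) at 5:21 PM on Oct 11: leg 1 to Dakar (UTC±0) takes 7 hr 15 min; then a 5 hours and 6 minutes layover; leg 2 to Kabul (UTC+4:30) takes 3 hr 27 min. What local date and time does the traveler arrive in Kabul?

3:39 AM on October 12

Convert departure to UTC: 5:21 PM − 10:00 = 7:21 AM UTC on Oct 11.
Add 7 hours 15 minutes leg 1 → 2:36 PM UTC.
Add 5 hours 6 minutes layover in Dakar → 7:42 PM UTC.
Add 3 hours 27 minutes leg 2 → 11:09 PM UTC.
Kabul is UTC+4:30, so local arrival = 11:09 PM + 4:30 = 3:39 AM on Oct 12.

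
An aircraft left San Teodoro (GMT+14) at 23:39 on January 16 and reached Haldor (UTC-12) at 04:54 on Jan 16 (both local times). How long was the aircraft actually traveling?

7 hours 15 minutes

Departure in UTC: 23:39 − 14:00 = 09:39 on Jan 16.
Arrival in UTC: 04:54 + 12:00 = 16:54 on Jan 16.
Elapsed = 16:54 − 09:39 = 7 hours 15 minutes.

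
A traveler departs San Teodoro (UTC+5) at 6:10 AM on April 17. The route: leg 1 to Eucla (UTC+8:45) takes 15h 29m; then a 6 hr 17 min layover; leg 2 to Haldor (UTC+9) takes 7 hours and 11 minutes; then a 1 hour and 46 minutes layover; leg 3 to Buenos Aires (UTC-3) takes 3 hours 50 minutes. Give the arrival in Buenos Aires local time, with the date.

8:43 AM on April 18

Convert departure to UTC: 6:10 AM − 5:00 = 1:10 AM UTC on Apr 17.
Add 15 hours and 29 minutes leg 1 → 4:39 PM UTC.
Add 6 hours 17 minutes layover in Eucla → 10:56 PM UTC.
Add 7 hours 11 minutes leg 2 → 6:07 AM UTC (Apr 18).
Add 1 hour 46 minutes layover in Haldor → 7:53 AM UTC.
Add 3 hours and 50 minutes leg 3 → 11:43 AM UTC.
Buenos Aires is UTC−3:00, so local arrival = 11:43 AM − 3:00 = 8:43 AM on Apr 18.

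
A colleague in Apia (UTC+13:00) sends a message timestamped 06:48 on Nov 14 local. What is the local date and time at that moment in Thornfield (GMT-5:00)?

12:48 on November 13

In UTC: 06:48 − 13:00 = 17:48 on Nov 13.
Thornfield is UTC−5:00: 17:48 − 5:00 = 12:48 on Nov 13.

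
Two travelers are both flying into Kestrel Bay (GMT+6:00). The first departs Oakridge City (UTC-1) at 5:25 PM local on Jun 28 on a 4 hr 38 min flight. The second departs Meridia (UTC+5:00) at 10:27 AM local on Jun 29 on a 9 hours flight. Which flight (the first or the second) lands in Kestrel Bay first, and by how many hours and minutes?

the first, by 15 hours 24 minutes

Flight 1 in UTC: 5:25 PM + 1:00 = 6:25 PM on Jun 28.
+4 hours 38 minutes → arrive 11:03 PM UTC on Jun 28.
Flight 2 in UTC: 10:27 AM − 5:00 = 5:27 AM on Jun 29.
+9 hours → arrive 2:27 PM UTC on Jun 29.
Flight 1 lands earlier by 15 hours 24 minutes.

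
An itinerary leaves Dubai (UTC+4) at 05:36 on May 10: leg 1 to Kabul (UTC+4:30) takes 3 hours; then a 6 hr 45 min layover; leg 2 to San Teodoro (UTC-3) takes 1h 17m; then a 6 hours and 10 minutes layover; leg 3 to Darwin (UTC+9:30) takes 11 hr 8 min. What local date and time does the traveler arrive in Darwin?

15:26 on May 11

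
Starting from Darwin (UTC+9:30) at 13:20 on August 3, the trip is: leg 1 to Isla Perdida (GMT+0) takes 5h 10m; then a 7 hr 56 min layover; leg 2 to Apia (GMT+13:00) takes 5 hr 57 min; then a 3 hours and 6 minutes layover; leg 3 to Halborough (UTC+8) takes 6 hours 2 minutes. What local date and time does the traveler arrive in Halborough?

Convert departure to UTC: 13:20 − 9:30 = 03:50 UTC on Aug 3.
Add 5 hours 10 minutes leg 1 → 09:00 UTC.
Add 7 hours 56 minutes layover in Isla Perdida → 16:56 UTC.
Add 5 hours 57 minutes leg 2 → 22:53 UTC.
Add 3 hours 6 minutes layover in Apia → 01:59 UTC (Aug 4).
Add 6 hours and 2 minutes leg 3 → 08:01 UTC.
Halborough is UTC+8:00, so local arrival = 08:01 + 8:00 = 16:01 on Aug 4.

16:01 on August 4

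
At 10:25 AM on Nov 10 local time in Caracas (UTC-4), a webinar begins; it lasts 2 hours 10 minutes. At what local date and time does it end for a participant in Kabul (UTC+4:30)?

Convert start to UTC: 10:25 AM + 4:00 = 2:25 PM UTC on Nov 10.
Add 2 hours 10 minutes duration → 4:35 PM UTC.
Kabul is UTC+4:30, so local end time = 4:35 PM + 4:30 = 9:05 PM on Nov 10.

9:05 PM on November 10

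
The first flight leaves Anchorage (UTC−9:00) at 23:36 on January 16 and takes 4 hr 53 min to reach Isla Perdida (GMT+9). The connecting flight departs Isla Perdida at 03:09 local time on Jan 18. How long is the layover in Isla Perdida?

4 hours 40 minutes

Convert departure to UTC: 23:36 + 9:00 = 08:36 UTC on Jan 17.
Add 4 hours and 53 minutes flight time → 13:29 UTC.
Isla Perdida is UTC+9:00, so local arrival = 13:29 + 9:00 = 22:29 on Jan 17.
Layover = 03:09 − 22:29 (+1 day) = 4 hours 40 minutes.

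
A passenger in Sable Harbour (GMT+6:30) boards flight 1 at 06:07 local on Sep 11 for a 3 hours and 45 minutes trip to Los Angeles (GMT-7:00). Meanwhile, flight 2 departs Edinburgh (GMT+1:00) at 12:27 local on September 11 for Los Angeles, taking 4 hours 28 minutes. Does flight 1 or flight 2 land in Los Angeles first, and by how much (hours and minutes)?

the first, by 12 hours 33 minutes

Flight 1 in UTC: 06:07 − 6:30 = 23:37 on Sep 10.
+3 hours and 45 minutes → arrive 03:22 UTC on Sep 11.
Flight 2 in UTC: 12:27 − 1:00 = 11:27 on Sep 11.
+4 hours 28 minutes → arrive 15:55 UTC on Sep 11.
Flight 1 lands earlier by 12 hours 33 minutes.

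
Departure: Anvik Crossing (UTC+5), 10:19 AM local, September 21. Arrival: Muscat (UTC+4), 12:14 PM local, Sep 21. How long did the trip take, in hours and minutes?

2 hours 55 minutes

Muscat is 1:00 behind Anvik Crossing.
Clock-face elapsed time (ignoring zones) is 1 hour 55 minutes.
Actual elapsed = 1 hour 55 minutes + 1:00 = 2 hours 55 minutes.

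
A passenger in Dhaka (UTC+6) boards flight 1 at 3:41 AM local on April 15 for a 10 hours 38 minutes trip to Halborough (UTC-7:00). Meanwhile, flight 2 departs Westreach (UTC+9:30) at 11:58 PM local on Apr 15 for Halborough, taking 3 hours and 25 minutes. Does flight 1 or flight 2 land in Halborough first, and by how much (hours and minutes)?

Flight 1 in UTC: 3:41 AM − 6:00 = 9:41 PM on Apr 14.
+10 hours and 38 minutes → arrive 8:19 AM UTC on Apr 15.
Flight 2 in UTC: 11:58 PM − 9:30 = 2:28 PM on Apr 15.
+3 hours and 25 minutes → arrive 5:53 PM UTC on Apr 15.
Flight 1 lands earlier by 9 hours 34 minutes.

the first, by 9 hours 34 minutes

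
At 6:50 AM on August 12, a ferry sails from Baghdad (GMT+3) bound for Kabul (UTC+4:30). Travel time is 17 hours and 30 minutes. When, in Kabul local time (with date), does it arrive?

Convert departure to UTC: 6:50 AM − 3:00 = 3:50 AM UTC on Aug 12.
Add 17 hours 30 minutes travel time → 9:20 PM UTC.
Kabul is UTC+4:30, so local arrival = 9:20 PM + 4:30 = 1:50 AM on Aug 13.

1:50 AM on Aug 13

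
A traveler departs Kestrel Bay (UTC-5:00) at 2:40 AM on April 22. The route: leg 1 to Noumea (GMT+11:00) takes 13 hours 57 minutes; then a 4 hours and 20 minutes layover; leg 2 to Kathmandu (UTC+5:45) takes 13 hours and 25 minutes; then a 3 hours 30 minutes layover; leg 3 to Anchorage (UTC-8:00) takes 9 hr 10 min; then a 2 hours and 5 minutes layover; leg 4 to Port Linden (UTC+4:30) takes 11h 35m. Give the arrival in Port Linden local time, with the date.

10:12 PM on April 24

Convert departure to UTC: 2:40 AM + 5:00 = 7:40 AM UTC on Apr 22.
Add 13 hours 57 minutes leg 1 → 9:37 PM UTC.
Add 4 hours and 20 minutes layover in Noumea → 1:57 AM UTC (Apr 23).
Add 13 hours 25 minutes leg 2 → 3:22 PM UTC.
Add 3 hours 30 minutes layover in Kathmandu → 6:52 PM UTC.
Add 9 hours 10 minutes leg 3 → 4:02 AM UTC (Apr 24).
Add 2 hours 5 minutes layover in Anchorage → 6:07 AM UTC.
Add 11 hours and 35 minutes leg 4 → 5:42 PM UTC.
Port Linden is UTC+4:30, so local arrival = 5:42 PM + 4:30 = 10:12 PM on Apr 24.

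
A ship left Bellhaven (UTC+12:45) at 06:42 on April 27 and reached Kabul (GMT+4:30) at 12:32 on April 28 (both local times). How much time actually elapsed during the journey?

38 hours 5 minutes

Kabul is 8:15 behind Bellhaven.
Clock-face elapsed time (ignoring zones) is 29 hours 50 minutes.
Actual elapsed = 29 hours 50 minutes + 8:15 = 38 hours 5 minutes.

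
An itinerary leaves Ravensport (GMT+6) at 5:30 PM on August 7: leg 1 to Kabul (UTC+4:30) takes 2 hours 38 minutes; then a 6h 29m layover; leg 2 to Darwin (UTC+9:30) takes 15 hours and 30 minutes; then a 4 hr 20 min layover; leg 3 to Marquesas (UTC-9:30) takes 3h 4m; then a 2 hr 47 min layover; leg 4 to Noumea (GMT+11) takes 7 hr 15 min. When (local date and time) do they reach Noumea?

4:33 PM on August 9

Convert departure to UTC: 5:30 PM − 6:00 = 11:30 AM UTC on Aug 7.
Add 2 hours and 38 minutes leg 1 → 2:08 PM UTC.
Add 6 hours and 29 minutes layover in Kabul → 8:37 PM UTC.
Add 15 hours and 30 minutes leg 2 → 12:07 PM UTC (Aug 8).
Add 4 hours 20 minutes layover in Darwin → 4:27 PM UTC.
Add 3 hours and 4 minutes leg 3 → 7:31 PM UTC.
Add 2 hours and 47 minutes layover in Marquesas → 10:18 PM UTC.
Add 7 hours and 15 minutes leg 4 → 5:33 AM UTC (Aug 9).
Noumea is UTC+11:00, so local arrival = 5:33 AM + 11:00 = 4:33 PM on Aug 9.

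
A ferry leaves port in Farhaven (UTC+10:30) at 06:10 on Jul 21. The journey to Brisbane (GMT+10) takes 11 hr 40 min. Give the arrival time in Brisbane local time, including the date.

Brisbane is 0:30 behind Farhaven.
After 11 hours and 40 minutes it is 17:50 in Farhaven.
Shift by the zone difference: 17:50 − 0:30 = 17:20 on Jul 21 in Brisbane.

17:20 on Jul 21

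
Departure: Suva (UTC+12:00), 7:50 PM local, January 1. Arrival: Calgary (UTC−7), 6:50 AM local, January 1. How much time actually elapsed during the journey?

6 hours

Departure in UTC: 7:50 PM − 12:00 = 7:50 AM on Jan 1.
Arrival in UTC: 6:50 AM + 7:00 = 1:50 PM on Jan 1.
Elapsed = 1:50 PM − 7:50 AM = 6 hours.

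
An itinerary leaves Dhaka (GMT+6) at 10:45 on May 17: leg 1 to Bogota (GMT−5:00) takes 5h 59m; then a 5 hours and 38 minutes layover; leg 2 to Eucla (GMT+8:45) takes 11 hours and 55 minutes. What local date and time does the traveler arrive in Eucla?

Convert departure to UTC: 10:45 − 6:00 = 04:45 UTC on May 17.
Add 5 hours and 59 minutes leg 1 → 10:44 UTC.
Add 5 hours 38 minutes layover in Bogota → 16:22 UTC.
Add 11 hours 55 minutes leg 2 → 04:17 UTC (May 18).
Eucla is UTC+8:45, so local arrival = 04:17 + 8:45 = 13:02 on May 18.

13:02 on May 18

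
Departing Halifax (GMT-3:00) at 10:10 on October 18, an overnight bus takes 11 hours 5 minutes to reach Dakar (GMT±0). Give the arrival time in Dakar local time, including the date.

Convert departure to UTC: 10:10 + 3:00 = 13:10 UTC on Oct 18.
Add 11 hours and 5 minutes travel time → 00:15 UTC (Oct 19).
Dakar is UTC+0, so local arrival is the same: 00:15 on Oct 19.

00:15 on October 19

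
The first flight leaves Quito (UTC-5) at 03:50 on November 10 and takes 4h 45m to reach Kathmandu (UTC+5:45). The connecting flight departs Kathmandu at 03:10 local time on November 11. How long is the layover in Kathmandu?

7 hours 50 minutes

Convert departure to UTC: 03:50 + 5:00 = 08:50 UTC on Nov 10.
Add 4 hours 45 minutes flight time → 13:35 UTC.
Kathmandu is UTC+5:45, so local arrival = 13:35 + 5:45 = 19:20 on Nov 10.
Layover = 03:10 − 19:20 (+1 day) = 7 hours 50 minutes.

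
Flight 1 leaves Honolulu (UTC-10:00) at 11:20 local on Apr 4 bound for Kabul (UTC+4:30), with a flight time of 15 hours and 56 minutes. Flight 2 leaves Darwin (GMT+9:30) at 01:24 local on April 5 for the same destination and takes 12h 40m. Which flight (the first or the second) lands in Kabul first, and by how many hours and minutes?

Flight 1 in UTC: 11:20 + 10:00 = 21:20 on Apr 4.
+15 hours 56 minutes → arrive 13:16 UTC on Apr 5.
Flight 2 in UTC: 01:24 − 9:30 = 15:54 on Apr 4.
+12 hours 40 minutes → arrive 04:34 UTC on Apr 5.
Flight 2 lands earlier by 8 hours 42 minutes.

the second, by 8 hours 42 minutes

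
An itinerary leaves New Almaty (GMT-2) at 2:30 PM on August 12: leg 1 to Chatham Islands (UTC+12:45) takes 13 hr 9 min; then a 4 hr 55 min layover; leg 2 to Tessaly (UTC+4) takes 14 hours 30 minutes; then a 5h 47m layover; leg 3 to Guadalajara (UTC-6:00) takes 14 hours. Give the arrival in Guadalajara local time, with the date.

Convert departure to UTC: 2:30 PM + 2:00 = 4:30 PM UTC on Aug 12.
Add 13 hours and 9 minutes leg 1 → 5:39 AM UTC (Aug 13).
Add 4 hours 55 minutes layover in Chatham Islands → 10:34 AM UTC.
Add 14 hours and 30 minutes leg 2 → 1:04 AM UTC (Aug 14).
Add 5 hours and 47 minutes layover in Tessaly → 6:51 AM UTC.
Add 14 hours leg 3 → 8:51 PM UTC.
Guadalajara is UTC−6:00, so local arrival = 8:51 PM − 6:00 = 2:51 PM on Aug 14.

2:51 PM on August 14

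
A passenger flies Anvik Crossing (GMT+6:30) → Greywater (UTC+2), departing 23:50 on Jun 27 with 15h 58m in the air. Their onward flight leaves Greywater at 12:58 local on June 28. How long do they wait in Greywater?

1 hour 40 minutes

Convert departure to UTC: 23:50 − 6:30 = 17:20 UTC on Jun 27.
Add 15 hours 58 minutes flight time → 09:18 UTC (Jun 28).
Greywater is UTC+2:00, so local arrival = 09:18 + 2:00 = 11:18 on Jun 28.
Layover = 12:58 − 11:18 = 1 hour 40 minutes.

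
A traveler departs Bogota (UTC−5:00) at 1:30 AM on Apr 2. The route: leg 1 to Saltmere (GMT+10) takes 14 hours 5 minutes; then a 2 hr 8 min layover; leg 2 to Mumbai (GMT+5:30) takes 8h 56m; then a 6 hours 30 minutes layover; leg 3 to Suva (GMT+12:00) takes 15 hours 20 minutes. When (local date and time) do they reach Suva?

Convert departure to UTC: 1:30 AM + 5:00 = 6:30 AM UTC on Apr 2.
Add 14 hours and 5 minutes leg 1 → 8:35 PM UTC.
Add 2 hours and 8 minutes layover in Saltmere → 10:43 PM UTC.
Add 8 hours 56 minutes leg 2 → 7:39 AM UTC (Apr 3).
Add 6 hours and 30 minutes layover in Mumbai → 2:09 PM UTC.
Add 15 hours 20 minutes leg 3 → 5:29 AM UTC (Apr 4).
Suva is UTC+12:00, so local arrival = 5:29 AM + 12:00 = 5:29 PM on Apr 4.

5:29 PM on April 4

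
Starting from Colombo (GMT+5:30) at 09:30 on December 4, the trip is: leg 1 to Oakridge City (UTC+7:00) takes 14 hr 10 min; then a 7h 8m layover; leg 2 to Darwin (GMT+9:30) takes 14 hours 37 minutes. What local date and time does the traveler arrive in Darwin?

01:25 on December 6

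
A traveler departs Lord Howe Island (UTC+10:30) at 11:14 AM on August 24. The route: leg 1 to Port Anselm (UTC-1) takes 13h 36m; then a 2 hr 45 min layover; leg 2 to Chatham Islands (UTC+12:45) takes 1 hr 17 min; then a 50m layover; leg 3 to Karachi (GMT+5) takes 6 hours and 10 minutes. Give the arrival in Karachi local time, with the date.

Convert departure to UTC: 11:14 AM − 10:30 = 12:44 AM UTC on Aug 24.
Add 13 hours 36 minutes leg 1 → 2:20 PM UTC.
Add 2 hours and 45 minutes layover in Port Anselm → 5:05 PM UTC.
Add 1 hour 17 minutes leg 2 → 6:22 PM UTC.
Add 50 minutes layover in Chatham Islands → 7:12 PM UTC.
Add 6 hours 10 minutes leg 3 → 1:22 AM UTC (Aug 25).
Karachi is UTC+5:00, so local arrival = 1:22 AM + 5:00 = 6:22 AM on Aug 25.

6:22 AM on Aug 25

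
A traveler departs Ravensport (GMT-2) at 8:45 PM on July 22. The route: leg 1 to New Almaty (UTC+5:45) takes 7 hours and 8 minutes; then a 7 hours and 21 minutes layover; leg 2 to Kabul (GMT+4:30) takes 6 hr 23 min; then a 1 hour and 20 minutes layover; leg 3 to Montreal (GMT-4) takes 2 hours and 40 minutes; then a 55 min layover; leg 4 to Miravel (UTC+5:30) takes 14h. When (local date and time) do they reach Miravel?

8:02 PM on July 24

Convert departure to UTC: 8:45 PM + 2:00 = 10:45 PM UTC on Jul 22.
Add 7 hours 8 minutes leg 1 → 5:53 AM UTC (Jul 23).
Add 7 hours 21 minutes layover in New Almaty → 1:14 PM UTC.
Add 6 hours 23 minutes leg 2 → 7:37 PM UTC.
Add 1 hour 20 minutes layover in Kabul → 8:57 PM UTC.
Add 2 hours 40 minutes leg 3 → 11:37 PM UTC.
Add 55 minutes layover in Montreal → 12:32 AM UTC (Jul 24).
Add 14 hours leg 4 → 2:32 PM UTC.
Miravel is UTC+5:30, so local arrival = 2:32 PM + 5:30 = 8:02 PM on Jul 24.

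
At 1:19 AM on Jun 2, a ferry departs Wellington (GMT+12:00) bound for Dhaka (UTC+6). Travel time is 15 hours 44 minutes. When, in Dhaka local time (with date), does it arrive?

Convert departure to UTC: 1:19 AM − 12:00 = 1:19 PM UTC on Jun 1.
Add 15 hours and 44 minutes travel time → 5:03 AM UTC (Jun 2).
Dhaka is UTC+6:00, so local arrival = 5:03 AM + 6:00 = 11:03 AM on Jun 2.

11:03 AM on June 2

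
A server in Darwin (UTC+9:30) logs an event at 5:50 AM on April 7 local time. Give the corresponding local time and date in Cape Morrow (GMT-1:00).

Cape Morrow is 10:30 behind Darwin.
Shift by the zone difference: 5:50 AM − 10:30 = 7:20 PM on Apr 6 in Cape Morrow.

7:20 PM on April 6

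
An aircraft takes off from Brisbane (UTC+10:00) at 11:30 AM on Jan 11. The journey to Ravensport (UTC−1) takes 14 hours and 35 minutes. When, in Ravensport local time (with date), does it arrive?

3:05 PM on January 11

Convert departure to UTC: 11:30 AM − 10:00 = 1:30 AM UTC on Jan 11.
Add 14 hours and 35 minutes travel time → 4:05 PM UTC.
Ravensport is UTC−1:00, so local arrival = 4:05 PM − 1:00 = 3:05 PM on Jan 11.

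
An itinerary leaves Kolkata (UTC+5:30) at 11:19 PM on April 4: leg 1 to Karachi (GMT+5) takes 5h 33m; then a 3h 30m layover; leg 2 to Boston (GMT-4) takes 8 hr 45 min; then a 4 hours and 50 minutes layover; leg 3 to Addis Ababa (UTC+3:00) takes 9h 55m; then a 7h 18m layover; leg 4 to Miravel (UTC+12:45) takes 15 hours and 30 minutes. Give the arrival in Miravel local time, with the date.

Convert departure to UTC: 11:19 PM − 5:30 = 5:49 PM UTC on Apr 4.
Add 5 hours and 33 minutes leg 1 → 11:22 PM UTC.
Add 3 hours 30 minutes layover in Karachi → 2:52 AM UTC (Apr 5).
Add 8 hours and 45 minutes leg 2 → 11:37 AM UTC.
Add 4 hours 50 minutes layover in Boston → 4:27 PM UTC.
Add 9 hours and 55 minutes leg 3 → 2:22 AM UTC (Apr 6).
Add 7 hours 18 minutes layover in Addis Ababa → 9:40 AM UTC.
Add 15 hours and 30 minutes leg 4 → 1:10 AM UTC (Apr 7).
Miravel is UTC+12:45, so local arrival = 1:10 AM + 12:45 = 1:55 PM on Apr 7.

1:55 PM on April 7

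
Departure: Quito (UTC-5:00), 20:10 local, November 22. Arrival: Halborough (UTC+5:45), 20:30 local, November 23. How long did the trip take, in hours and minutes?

13 hours 35 minutes

Departure in UTC: 20:10 + 5:00 = 01:10 on Nov 23.
Arrival in UTC: 20:30 − 5:45 = 14:45 on Nov 23.
Elapsed = 14:45 − 01:10 = 13 hours 35 minutes.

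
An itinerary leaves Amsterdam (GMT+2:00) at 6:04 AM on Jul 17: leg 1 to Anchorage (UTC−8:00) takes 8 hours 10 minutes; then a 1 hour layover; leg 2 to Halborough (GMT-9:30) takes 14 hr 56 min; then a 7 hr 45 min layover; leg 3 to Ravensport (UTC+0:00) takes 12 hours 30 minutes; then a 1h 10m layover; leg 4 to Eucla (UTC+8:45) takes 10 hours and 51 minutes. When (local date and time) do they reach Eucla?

Convert departure to UTC: 6:04 AM − 2:00 = 4:04 AM UTC on Jul 17.
Add 8 hours and 10 minutes leg 1 → 12:14 PM UTC.
Add 1 hour layover in Anchorage → 1:14 PM UTC.
Add 14 hours 56 minutes leg 2 → 4:10 AM UTC (Jul 18).
Add 7 hours 45 minutes layover in Halborough → 11:55 AM UTC.
Add 12 hours 30 minutes leg 3 → 12:25 AM UTC (Jul 19).
Add 1 hour and 10 minutes layover in Ravensport → 1:35 AM UTC.
Add 10 hours and 51 minutes leg 4 → 12:26 PM UTC.
Eucla is UTC+8:45, so local arrival = 12:26 PM + 8:45 = 9:11 PM on Jul 19.

9:11 PM on Jul 19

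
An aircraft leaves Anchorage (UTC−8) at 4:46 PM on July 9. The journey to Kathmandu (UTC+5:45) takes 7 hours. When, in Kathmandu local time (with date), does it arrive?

Kathmandu is 13:45 ahead of Anchorage.
After 7 hours it is 11:46 PM in Anchorage.
Shift by the zone difference: 11:46 PM + 13:45 = 1:31 PM on Jul 10 in Kathmandu.

1:31 PM on Jul 10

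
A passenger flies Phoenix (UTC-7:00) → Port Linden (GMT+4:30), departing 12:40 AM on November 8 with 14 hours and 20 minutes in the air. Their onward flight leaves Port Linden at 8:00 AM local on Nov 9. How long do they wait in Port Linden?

5 hours 30 minutes

Convert departure to UTC: 12:40 AM + 7:00 = 7:40 AM UTC on Nov 8.
Add 14 hours and 20 minutes flight time → 10:00 PM UTC.
Port Linden is UTC+4:30, so local arrival = 10:00 PM + 4:30 = 2:30 AM on Nov 9.
Layover = 8:00 AM − 2:30 AM = 5 hours 30 minutes.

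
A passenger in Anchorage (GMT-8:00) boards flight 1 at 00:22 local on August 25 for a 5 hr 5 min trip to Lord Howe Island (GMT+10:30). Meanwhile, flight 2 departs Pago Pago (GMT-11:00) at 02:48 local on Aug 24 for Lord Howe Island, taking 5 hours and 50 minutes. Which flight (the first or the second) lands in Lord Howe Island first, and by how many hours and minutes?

the second, by 17 hours 49 minutes

Flight 1 in UTC: 00:22 + 8:00 = 08:22 on Aug 25.
+5 hours 5 minutes → arrive 13:27 UTC on Aug 25.
Flight 2 in UTC: 02:48 + 11:00 = 13:48 on Aug 24.
+5 hours 50 minutes → arrive 19:38 UTC on Aug 24.
Flight 2 lands earlier by 17 hours 49 minutes.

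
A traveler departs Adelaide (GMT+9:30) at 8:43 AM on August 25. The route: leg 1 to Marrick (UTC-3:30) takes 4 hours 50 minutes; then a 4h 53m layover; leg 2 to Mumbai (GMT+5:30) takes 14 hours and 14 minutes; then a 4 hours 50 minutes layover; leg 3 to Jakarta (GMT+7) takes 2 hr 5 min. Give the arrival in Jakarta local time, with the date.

Convert departure to UTC: 8:43 AM − 9:30 = 11:13 PM UTC on Aug 24.
Add 4 hours 50 minutes leg 1 → 4:03 AM UTC (Aug 25).
Add 4 hours and 53 minutes layover in Marrick → 8:56 AM UTC.
Add 14 hours 14 minutes leg 2 → 11:10 PM UTC.
Add 4 hours 50 minutes layover in Mumbai → 4:00 AM UTC (Aug 26).
Add 2 hours 5 minutes leg 3 → 6:05 AM UTC.
Jakarta is UTC+7:00, so local arrival = 6:05 AM + 7:00 = 1:05 PM on Aug 26.

1:05 PM on August 26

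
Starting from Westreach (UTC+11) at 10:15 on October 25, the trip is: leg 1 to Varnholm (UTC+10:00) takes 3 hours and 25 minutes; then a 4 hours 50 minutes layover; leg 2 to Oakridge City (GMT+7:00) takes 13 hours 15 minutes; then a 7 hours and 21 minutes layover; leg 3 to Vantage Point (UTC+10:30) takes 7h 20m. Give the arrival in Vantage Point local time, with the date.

21:56 on October 26

Convert departure to UTC: 10:15 − 11:00 = 23:15 UTC on Oct 24.
Add 3 hours and 25 minutes leg 1 → 02:40 UTC (Oct 25).
Add 4 hours and 50 minutes layover in Varnholm → 07:30 UTC.
Add 13 hours 15 minutes leg 2 → 20:45 UTC.
Add 7 hours and 21 minutes layover in Oakridge City → 04:06 UTC (Oct 26).
Add 7 hours 20 minutes leg 3 → 11:26 UTC.
Vantage Point is UTC+10:30, so local arrival = 11:26 + 10:30 = 21:56 on Oct 26.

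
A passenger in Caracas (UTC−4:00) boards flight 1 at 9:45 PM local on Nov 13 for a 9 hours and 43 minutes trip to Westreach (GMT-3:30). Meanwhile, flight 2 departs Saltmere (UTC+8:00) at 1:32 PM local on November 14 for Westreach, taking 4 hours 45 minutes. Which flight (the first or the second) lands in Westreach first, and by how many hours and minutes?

the second, by 1 hour 11 minutes

Flight 1 in UTC: 9:45 PM + 4:00 = 1:45 AM on Nov 14.
+9 hours and 43 minutes → arrive 11:28 AM UTC on Nov 14.
Flight 2 in UTC: 1:32 PM − 8:00 = 5:32 AM on Nov 14.
+4 hours and 45 minutes → arrive 10:17 AM UTC on Nov 14.
Flight 2 lands earlier by 1 hour 11 minutes.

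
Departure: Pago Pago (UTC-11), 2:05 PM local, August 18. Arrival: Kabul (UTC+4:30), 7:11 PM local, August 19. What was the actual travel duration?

13 hours 36 minutes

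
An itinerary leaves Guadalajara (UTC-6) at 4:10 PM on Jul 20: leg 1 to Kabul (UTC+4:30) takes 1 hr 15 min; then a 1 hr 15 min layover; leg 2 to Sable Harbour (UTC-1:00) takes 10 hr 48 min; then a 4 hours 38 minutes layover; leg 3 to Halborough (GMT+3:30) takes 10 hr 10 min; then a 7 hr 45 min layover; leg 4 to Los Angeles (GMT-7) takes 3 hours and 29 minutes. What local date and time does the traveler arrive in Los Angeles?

Convert departure to UTC: 4:10 PM + 6:00 = 10:10 PM UTC on Jul 20.
Add 1 hour 15 minutes leg 1 → 11:25 PM UTC.
Add 1 hour 15 minutes layover in Kabul → 12:40 AM UTC (Jul 21).
Add 10 hours and 48 minutes leg 2 → 11:28 AM UTC.
Add 4 hours 38 minutes layover in Sable Harbour → 4:06 PM UTC.
Add 10 hours 10 minutes leg 3 → 2:16 AM UTC (Jul 22).
Add 7 hours 45 minutes layover in Halborough → 10:01 AM UTC.
Add 3 hours 29 minutes leg 4 → 1:30 PM UTC.
Los Angeles is UTC−7:00, so local arrival = 1:30 PM − 7:00 = 6:30 AM on Jul 22.

6:30 AM on July 22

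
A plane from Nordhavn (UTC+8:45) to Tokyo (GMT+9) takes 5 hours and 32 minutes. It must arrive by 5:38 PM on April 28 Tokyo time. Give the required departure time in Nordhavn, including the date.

11:51 AM on Apr 28

Target arrival in UTC: 5:38 PM − 9:00 = 8:38 AM on Apr 28.
Subtract 5 hours 32 minutes → departure 3:06 AM UTC on Apr 28.
Nordhavn is UTC+8:45: 3:06 AM + 8:45 = 11:51 AM on Apr 28.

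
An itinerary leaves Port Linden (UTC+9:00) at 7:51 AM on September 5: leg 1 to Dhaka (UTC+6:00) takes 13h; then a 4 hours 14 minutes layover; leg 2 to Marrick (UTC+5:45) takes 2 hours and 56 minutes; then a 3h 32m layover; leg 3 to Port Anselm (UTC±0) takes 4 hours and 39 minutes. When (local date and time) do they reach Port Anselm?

Convert departure to UTC: 7:51 AM − 9:00 = 10:51 PM UTC on Sep 4.
Add 13 hours leg 1 → 11:51 AM UTC (Sep 5).
Add 4 hours 14 minutes layover in Dhaka → 4:05 PM UTC.
Add 2 hours 56 minutes leg 2 → 7:01 PM UTC.
Add 3 hours 32 minutes layover in Marrick → 10:33 PM UTC.
Add 4 hours 39 minutes leg 3 → 3:12 AM UTC (Sep 6).
Port Anselm is UTC+0, so local arrival is the same: 3:12 AM on Sep 6.

3:12 AM on September 6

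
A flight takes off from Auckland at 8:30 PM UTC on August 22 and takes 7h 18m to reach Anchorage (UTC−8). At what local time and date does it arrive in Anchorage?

7:48 PM on August 22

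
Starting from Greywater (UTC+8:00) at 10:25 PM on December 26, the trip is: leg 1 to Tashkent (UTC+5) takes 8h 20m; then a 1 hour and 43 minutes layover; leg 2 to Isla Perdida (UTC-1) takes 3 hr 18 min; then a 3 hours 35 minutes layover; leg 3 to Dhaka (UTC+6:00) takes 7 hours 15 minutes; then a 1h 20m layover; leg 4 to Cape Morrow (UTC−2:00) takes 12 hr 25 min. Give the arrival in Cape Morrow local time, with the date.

Convert departure to UTC: 10:25 PM − 8:00 = 2:25 PM UTC on Dec 26.
Add 8 hours and 20 minutes leg 1 → 10:45 PM UTC.
Add 1 hour and 43 minutes layover in Tashkent → 12:28 AM UTC (Dec 27).
Add 3 hours and 18 minutes leg 2 → 3:46 AM UTC.
Add 3 hours and 35 minutes layover in Isla Perdida → 7:21 AM UTC.
Add 7 hours and 15 minutes leg 3 → 2:36 PM UTC.
Add 1 hour 20 minutes layover in Dhaka → 3:56 PM UTC.
Add 12 hours 25 minutes leg 4 → 4:21 AM UTC (Dec 28).
Cape Morrow is UTC−2:00, so local arrival = 4:21 AM − 2:00 = 2:21 AM on Dec 28.

2:21 AM on December 28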